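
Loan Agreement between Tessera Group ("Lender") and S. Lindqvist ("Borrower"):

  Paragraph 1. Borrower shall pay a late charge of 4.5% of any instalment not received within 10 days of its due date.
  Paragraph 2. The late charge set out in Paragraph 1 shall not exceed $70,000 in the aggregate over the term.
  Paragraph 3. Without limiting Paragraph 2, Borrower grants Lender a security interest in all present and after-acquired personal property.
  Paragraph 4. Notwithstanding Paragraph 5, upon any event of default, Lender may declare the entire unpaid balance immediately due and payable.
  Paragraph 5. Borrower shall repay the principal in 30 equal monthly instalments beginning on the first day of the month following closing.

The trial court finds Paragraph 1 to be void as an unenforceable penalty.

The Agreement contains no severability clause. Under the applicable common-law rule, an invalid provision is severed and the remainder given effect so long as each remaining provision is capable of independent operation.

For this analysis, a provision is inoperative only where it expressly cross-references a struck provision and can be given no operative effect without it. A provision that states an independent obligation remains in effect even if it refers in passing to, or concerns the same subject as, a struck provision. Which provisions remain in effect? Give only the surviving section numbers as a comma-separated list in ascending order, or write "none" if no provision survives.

3, 4, 5

Paragraph 1 is struck. Paragraph 2 operates only by reference to Paragraph 1, so it falls with Paragraph 1. Paragraph 3 mentions Paragraph 2 but its own obligation stands independently of Paragraph 2, so Paragraph 3 is not affected. Under the stated default rule, only provisions that cannot operate independently fall away; the rest are enforced. Paragraph 3, Paragraph 4, and Paragraph 5 remain in effect.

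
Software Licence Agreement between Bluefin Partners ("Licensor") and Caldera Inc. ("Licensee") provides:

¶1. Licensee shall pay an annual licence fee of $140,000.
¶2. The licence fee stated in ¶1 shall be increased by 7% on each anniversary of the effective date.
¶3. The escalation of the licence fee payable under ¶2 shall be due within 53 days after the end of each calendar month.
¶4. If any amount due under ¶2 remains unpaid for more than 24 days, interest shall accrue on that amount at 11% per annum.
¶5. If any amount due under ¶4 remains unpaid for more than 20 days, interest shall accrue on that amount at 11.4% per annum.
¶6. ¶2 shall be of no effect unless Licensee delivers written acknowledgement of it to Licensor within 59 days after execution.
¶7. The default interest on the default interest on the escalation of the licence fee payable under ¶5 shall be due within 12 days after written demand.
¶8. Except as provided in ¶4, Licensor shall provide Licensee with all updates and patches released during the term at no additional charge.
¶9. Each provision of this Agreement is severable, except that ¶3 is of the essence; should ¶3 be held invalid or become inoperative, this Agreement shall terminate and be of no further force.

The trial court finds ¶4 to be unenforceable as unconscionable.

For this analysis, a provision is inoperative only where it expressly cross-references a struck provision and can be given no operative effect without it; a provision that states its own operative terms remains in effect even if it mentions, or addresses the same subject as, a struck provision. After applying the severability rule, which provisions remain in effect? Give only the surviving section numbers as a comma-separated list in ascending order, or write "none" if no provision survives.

¶4 is struck. ¶5 has no operative effect of its own apart from ¶4 and is therefore inoperative. The whole of ¶7 is the payment deadline for the default interest on the default interest on the escalation of the licence fee, defined by reference to ¶5, so ¶7 cannot stand once ¶5 is removed. ¶8 mentions ¶4 but its own obligation stands independently of ¶4, so ¶8 is not affected. ¶9 makes ¶3 an essential term, but ¶3 is unaffected, so the severability proviso in ¶9 preserves the remaining provisions. ¶1, ¶2, ¶3, ¶6, ¶8, and ¶9 remain in effect.

1, 2, 3, 6, 8, 9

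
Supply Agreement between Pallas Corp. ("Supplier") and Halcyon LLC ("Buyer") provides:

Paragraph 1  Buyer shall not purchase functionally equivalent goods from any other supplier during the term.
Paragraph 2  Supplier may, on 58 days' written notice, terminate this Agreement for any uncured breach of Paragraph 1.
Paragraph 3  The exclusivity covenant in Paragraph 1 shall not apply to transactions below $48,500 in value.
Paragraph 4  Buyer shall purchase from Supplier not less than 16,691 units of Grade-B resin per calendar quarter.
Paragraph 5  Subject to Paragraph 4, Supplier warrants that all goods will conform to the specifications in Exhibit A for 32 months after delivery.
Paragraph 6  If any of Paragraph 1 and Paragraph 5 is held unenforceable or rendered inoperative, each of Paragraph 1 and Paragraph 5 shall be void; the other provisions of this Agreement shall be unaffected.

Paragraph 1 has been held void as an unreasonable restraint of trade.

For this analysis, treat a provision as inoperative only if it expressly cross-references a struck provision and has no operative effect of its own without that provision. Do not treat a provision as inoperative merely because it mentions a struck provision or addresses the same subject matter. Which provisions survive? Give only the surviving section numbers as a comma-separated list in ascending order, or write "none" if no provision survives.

4, 6

Paragraph 1 is struck. Paragraph 2 operates only by reference to Paragraph 1, so it falls with Paragraph 1. Paragraph 3 does nothing except set the carve-out from the exclusivity covenant by reference to Paragraph 1; with Paragraph 1 gone it has no independent effect and is inoperative. Paragraph 6 declares Paragraph 1 and Paragraph 5 mutually dependent; since one of them has fallen, all of them are of no effect. That brings down Paragraph 5 as well. The remainder continues in force under Paragraph 6. Paragraph 4 and Paragraph 6 remain in effect.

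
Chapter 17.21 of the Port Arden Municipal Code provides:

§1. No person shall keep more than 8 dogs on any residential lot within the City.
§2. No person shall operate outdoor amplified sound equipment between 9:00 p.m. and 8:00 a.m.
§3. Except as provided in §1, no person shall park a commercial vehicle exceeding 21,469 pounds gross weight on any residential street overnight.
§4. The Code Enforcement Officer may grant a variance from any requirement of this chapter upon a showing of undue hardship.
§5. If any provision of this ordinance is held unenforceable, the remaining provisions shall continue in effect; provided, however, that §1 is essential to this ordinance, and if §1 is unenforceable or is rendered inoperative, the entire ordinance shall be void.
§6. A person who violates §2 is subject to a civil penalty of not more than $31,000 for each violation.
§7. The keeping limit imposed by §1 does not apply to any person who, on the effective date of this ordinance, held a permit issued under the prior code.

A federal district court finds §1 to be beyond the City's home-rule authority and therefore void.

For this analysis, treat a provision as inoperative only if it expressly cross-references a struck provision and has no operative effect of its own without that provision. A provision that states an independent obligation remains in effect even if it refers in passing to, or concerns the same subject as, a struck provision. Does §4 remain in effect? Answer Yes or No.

§1 is struck. §7 merely fixes the grandfather exemption from §1; with §1 gone it has nothing to operate on and falls away. §5 makes §1 an essential term, and §1 is the provision held invalid; under §5, the entire ordinance is therefore void. No provision of the ordinance survives. §4 is among the inoperative provisions, so the answer is no.

No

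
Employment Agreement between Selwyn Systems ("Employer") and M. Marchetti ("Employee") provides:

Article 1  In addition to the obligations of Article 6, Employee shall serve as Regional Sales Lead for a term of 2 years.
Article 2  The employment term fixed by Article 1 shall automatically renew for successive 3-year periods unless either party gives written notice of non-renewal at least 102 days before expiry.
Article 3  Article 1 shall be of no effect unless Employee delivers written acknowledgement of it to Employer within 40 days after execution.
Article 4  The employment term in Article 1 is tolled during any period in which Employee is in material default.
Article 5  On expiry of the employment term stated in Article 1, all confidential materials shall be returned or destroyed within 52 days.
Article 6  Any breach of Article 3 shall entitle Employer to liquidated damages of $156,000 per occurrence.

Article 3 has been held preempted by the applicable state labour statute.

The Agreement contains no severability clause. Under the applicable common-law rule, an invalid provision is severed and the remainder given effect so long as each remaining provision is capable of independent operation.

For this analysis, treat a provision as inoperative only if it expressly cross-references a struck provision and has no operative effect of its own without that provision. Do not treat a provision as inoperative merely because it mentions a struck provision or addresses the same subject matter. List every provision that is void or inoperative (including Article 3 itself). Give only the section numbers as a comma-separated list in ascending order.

3, 6

Article 3 is struck. The whole of Article 6 is the liquidated-damages amount, defined by reference to Article 3, so Article 6 cannot stand once Article 3 is removed. Article 1 mentions Article 6 but its own obligation stands independently of Article 6, so Article 1 is not affected. Under the stated default rule, only provisions that cannot operate independently fall away; the rest are enforced. That leaves Article 1, Article 2, Article 4, and Article 5 in effect.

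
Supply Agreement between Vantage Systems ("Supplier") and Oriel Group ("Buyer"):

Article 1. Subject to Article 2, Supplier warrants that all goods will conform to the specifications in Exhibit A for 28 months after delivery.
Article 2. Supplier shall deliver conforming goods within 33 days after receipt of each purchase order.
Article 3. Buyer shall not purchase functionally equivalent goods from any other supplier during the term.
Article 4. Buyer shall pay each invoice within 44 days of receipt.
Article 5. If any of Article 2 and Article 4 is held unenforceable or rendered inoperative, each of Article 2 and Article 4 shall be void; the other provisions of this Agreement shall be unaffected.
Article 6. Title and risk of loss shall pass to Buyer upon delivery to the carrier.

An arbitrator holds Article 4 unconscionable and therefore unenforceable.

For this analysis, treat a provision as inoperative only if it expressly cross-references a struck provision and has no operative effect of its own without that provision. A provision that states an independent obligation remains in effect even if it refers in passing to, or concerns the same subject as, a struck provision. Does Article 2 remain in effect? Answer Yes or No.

Article 4 is struck. Although Article 1 refers to Article 2, its operative terms do not depend on Article 2, so it remains in effect. Nothing else in the Agreement is defined by reference to Article 4. Article 5 declares Article 2 and Article 4 mutually dependent; since one of them has fallen, all of them are of no effect. That brings down Article 2 as well. The remainder continues in force under Article 5. Article 1, Article 3, Article 5, and Article 6 remain in effect. Article 2 is among the inoperative provisions, so the answer is no.

No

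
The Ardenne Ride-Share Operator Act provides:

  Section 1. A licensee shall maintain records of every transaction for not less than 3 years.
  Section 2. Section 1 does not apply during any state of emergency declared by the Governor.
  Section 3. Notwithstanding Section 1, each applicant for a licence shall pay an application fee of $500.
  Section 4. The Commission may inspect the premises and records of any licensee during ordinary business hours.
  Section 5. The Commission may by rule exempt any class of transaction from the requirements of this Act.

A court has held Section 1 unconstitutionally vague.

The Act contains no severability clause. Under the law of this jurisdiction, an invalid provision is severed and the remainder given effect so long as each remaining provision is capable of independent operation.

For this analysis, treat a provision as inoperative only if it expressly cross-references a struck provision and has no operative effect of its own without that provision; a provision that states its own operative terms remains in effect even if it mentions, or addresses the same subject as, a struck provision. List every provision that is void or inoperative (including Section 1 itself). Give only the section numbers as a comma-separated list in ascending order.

Section 1 is struck. Section 2 operates only by reference to Section 1, so it falls with Section 1. Section 3 mentions Section 1 but its own obligation stands independently of Section 1, so Section 3 is not affected. With no severability clause, the stated default rule severs what cannot stand and enforces each remaining provision that can operate on its own. The provisions still in force are Section 3, Section 4, and Section 5.

1, 2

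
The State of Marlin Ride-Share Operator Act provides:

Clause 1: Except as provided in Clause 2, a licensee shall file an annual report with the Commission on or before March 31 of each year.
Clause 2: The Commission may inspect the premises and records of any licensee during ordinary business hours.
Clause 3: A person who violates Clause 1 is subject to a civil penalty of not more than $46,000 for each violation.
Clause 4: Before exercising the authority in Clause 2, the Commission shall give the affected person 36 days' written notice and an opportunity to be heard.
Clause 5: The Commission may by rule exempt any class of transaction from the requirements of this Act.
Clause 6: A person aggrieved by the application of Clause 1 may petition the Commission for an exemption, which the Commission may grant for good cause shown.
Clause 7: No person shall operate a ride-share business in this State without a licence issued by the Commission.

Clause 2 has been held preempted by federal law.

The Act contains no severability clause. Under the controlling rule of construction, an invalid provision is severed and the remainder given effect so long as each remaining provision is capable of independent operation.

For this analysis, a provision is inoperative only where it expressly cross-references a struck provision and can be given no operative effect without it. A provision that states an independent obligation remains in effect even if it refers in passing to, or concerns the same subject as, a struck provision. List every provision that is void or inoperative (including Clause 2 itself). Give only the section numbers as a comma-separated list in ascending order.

2, 4

Clause 2 is struck. Clause 4 has no operative effect of its own apart from Clause 2 and is therefore inoperative. Although Clause 1 refers to Clause 2, its operative terms do not depend on Clause 2, so it remains in effect. Under the stated default rule, only provisions that cannot operate independently fall away; the rest are enforced. That leaves Clause 1, Clause 3, Clause 5, Clause 6, and Clause 7 in effect.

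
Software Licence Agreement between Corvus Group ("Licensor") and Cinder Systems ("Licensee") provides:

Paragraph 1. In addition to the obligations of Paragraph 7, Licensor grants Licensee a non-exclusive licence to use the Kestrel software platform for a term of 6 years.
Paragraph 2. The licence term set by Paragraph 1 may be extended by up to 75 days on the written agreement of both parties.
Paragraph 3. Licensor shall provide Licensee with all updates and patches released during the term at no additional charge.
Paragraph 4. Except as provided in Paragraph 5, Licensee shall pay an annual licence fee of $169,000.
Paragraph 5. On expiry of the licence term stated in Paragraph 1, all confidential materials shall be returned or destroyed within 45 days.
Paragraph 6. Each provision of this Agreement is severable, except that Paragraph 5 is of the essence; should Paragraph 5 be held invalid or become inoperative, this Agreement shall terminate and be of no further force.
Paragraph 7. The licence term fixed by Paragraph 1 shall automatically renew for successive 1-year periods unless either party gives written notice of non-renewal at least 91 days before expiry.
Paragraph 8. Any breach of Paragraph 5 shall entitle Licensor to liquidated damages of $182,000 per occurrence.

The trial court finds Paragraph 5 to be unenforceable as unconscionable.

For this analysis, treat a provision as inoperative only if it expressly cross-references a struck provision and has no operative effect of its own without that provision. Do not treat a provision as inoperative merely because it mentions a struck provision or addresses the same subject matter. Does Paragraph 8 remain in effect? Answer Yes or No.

No

Paragraph 5 is struck. Paragraph 8 operates only by reference to Paragraph 5, so it falls with Paragraph 5. Paragraph 6 makes Paragraph 5 an essential term, and Paragraph 5 is the provision held invalid; under Paragraph 6, the entire Agreement is therefore void. No provision of the Agreement survives. Paragraph 8 is among the inoperative provisions, so the answer is no.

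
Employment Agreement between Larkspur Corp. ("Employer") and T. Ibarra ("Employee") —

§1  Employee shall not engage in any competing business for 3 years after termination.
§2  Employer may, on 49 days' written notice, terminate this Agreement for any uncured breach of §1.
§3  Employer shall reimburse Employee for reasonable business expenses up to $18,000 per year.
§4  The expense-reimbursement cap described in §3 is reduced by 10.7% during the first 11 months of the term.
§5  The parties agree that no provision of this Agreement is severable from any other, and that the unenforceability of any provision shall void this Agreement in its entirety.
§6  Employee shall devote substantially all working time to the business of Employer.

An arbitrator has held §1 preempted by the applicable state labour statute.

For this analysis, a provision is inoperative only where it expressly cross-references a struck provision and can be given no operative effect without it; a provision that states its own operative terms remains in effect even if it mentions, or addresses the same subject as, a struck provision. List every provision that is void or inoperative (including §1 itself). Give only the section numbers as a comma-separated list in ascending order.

§1 is struck. §2 operates only by reference to §1, so it falls with §1. §5 provides that the Agreement is not severable, so the invalidity of any one provision voids the entire Agreement. No provision of the Agreement survives.

1, 2, 3, 4, 5, 6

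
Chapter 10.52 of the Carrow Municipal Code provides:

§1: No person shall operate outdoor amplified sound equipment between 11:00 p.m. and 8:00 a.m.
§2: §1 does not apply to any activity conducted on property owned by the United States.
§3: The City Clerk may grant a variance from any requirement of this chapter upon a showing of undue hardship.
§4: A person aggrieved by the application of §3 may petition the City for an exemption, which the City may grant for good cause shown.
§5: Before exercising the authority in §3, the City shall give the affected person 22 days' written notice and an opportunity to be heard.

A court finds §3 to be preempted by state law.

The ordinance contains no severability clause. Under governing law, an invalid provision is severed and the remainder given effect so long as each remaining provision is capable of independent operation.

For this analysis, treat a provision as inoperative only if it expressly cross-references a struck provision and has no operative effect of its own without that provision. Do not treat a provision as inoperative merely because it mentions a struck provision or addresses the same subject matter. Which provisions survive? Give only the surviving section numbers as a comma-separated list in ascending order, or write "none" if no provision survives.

1, 2

§3 is struck. The only function of §4 is the exemption procedure for §3, so it cannot stand once §3 is removed. §5 has no operative effect of its own apart from §3 and is therefore inoperative. Under the stated default rule, only provisions that cannot operate independently fall away; the rest are enforced. That leaves §1 and §2 in effect.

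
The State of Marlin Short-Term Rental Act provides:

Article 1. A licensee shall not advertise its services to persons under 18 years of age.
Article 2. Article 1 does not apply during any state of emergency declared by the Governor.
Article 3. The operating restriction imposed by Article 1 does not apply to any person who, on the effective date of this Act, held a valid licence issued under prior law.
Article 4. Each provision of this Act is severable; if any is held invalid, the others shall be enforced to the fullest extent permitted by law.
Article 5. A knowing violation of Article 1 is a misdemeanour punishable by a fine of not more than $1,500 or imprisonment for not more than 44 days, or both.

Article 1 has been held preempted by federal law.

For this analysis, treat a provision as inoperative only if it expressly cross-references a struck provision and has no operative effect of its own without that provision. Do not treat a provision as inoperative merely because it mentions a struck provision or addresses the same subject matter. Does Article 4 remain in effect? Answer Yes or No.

Yes

Article 1 is struck. Article 2 has no operative effect of its own apart from Article 1 and is therefore inoperative. Article 3 merely fixes the grandfather exemption from Article 1; with Article 1 gone it has nothing to operate on and falls away. Article 5 operates only by reference to Article 1, so it falls with Article 1. Under the severability clause in Article 4, the remaining provisions continue in force. Only Article 4 remains in effect. Article 4 is among the surviving provisions, so the answer is yes.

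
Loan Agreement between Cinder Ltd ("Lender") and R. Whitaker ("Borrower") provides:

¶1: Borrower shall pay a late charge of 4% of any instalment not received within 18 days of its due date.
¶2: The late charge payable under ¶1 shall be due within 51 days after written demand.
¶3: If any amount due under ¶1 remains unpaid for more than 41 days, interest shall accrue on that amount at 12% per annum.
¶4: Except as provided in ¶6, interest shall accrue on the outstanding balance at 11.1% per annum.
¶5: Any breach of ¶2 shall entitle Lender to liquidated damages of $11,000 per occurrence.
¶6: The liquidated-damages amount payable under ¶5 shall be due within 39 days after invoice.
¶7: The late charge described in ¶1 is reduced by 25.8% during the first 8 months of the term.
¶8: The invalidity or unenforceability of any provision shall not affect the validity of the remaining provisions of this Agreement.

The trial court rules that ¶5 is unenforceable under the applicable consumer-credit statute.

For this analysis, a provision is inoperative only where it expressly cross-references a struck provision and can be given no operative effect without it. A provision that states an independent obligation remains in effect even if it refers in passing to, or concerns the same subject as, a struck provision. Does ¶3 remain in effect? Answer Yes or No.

Yes

¶5 is struck. ¶6 operates only by reference to ¶5, so it falls with ¶5. ¶4 mentions ¶6 but its own obligation stands independently of ¶6, so ¶4 is not affected. ¶8 is a severability clause and preserves every provision that can still be given independent effect. The provisions still in force are ¶1, ¶2, ¶3, ¶4, ¶7, and ¶8. ¶3 is among the surviving provisions, so the answer is yes.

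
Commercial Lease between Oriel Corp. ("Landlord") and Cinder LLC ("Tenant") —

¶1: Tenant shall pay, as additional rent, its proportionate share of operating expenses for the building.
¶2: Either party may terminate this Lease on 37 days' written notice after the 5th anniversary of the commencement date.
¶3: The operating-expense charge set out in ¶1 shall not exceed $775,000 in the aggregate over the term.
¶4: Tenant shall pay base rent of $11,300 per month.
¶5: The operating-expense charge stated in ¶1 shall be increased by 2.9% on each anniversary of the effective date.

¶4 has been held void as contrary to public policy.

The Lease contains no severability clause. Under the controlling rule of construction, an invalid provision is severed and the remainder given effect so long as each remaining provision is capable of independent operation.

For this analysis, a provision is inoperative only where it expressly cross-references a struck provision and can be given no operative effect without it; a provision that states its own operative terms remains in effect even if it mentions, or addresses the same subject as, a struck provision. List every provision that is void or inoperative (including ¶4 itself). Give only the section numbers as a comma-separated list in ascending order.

¶4 is struck. Nothing else in the Lease is defined by reference to ¶4. With no severability clause, the stated default rule severs what cannot stand and enforces each remaining provision that can operate on its own. That leaves ¶1, ¶2, ¶3, and ¶5 in effect.

4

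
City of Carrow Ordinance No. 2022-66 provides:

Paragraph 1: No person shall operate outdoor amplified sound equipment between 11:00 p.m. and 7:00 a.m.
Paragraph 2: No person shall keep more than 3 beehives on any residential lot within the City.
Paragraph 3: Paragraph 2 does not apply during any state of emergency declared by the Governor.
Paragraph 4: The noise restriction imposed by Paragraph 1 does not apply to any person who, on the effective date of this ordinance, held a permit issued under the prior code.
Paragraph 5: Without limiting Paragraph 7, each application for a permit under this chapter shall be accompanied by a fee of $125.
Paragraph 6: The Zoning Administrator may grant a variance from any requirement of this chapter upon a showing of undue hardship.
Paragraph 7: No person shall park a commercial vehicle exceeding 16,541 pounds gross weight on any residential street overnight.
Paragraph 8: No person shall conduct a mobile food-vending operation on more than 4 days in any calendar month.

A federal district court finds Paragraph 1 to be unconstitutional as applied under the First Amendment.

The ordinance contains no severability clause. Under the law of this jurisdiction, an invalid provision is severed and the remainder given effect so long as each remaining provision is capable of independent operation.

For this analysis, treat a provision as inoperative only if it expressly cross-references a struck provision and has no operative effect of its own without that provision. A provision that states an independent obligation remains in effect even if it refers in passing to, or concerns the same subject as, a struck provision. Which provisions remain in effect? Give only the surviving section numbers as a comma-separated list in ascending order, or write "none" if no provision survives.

Paragraph 1 is struck. Paragraph 4 has no operative effect of its own apart from Paragraph 1 and is therefore inoperative. With no severability clause, the stated default rule severs what cannot stand and enforces each remaining provision that can operate on its own. That leaves Paragraph 2, Paragraph 3, Paragraph 5, Paragraph 6, Paragraph 7, and Paragraph 8 in effect.

2, 3, 5, 6, 7, 8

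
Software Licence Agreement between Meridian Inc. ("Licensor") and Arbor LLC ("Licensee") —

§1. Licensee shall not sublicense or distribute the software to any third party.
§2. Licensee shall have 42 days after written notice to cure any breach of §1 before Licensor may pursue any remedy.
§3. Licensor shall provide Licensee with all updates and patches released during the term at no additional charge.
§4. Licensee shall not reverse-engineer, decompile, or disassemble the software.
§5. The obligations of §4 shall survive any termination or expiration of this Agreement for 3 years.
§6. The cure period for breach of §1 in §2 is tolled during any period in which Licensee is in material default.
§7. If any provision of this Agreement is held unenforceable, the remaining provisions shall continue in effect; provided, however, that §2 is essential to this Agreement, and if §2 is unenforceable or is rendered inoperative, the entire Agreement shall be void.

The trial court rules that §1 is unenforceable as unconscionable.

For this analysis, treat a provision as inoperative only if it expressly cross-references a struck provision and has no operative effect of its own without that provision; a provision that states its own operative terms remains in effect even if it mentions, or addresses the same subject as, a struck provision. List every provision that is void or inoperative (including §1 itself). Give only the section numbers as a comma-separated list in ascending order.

1, 2, 3, 4, 5, 6, 7

§1 is struck. The only function of §2 is the cure period for breach of §1, so it cannot stand once §1 is removed. §6 does nothing except set the tolling of the cure period for breach of §1 by reference to §2; with §2 gone it has no independent effect and is inoperative. §7 makes §2 an essential term, and §2 has been rendered inoperative by the cascade; under §7, the entire Agreement is therefore void. No provision of the Agreement survives.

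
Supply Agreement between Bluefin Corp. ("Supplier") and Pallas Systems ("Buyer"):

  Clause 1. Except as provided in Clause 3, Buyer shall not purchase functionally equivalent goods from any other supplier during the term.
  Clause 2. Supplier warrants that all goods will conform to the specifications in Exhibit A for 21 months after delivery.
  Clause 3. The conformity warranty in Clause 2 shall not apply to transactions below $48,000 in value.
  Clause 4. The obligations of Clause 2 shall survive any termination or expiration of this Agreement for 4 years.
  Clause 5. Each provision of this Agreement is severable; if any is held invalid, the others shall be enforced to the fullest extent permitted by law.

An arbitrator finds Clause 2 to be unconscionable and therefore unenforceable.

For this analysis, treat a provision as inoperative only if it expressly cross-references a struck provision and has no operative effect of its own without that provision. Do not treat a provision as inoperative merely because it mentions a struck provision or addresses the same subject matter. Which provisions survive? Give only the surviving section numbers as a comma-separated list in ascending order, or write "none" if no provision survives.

Clause 2 is struck. Clause 3 does nothing except set the carve-out from the conformity warranty by reference to Clause 2; with Clause 2 gone it has no independent effect and is inoperative. Clause 4 merely fixes the survival period for Clause 2; with Clause 2 gone it has nothing to operate on and falls away. Although Clause 1 refers to Clause 3, its operative terms do not depend on Clause 3, so it remains in effect. Clause 5 is a severability clause and preserves every provision that can still be given independent effect. That leaves Clause 1 and Clause 5 in effect.

1, 5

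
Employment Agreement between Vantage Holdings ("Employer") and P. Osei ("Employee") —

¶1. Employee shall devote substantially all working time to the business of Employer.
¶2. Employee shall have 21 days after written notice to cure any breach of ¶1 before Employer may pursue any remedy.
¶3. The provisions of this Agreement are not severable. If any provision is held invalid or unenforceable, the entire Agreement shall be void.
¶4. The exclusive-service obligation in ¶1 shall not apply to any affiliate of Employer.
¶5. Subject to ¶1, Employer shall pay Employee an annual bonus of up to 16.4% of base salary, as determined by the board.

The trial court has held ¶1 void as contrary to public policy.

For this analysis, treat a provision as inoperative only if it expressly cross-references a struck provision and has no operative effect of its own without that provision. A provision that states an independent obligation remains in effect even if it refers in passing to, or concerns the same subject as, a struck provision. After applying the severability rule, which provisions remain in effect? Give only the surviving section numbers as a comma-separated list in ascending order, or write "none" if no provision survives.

¶1 is struck. The only function of ¶2 is the cure period for breach of ¶1, so it cannot stand once ¶1 is removed. The whole of ¶4 is the carve-out from the exclusive-service obligation, defined by reference to ¶1, so ¶4 cannot stand once ¶1 is removed. ¶3 provides that the Agreement is not severable, so the invalidity of any one provision voids the entire Agreement. No provision of the Agreement survives.

none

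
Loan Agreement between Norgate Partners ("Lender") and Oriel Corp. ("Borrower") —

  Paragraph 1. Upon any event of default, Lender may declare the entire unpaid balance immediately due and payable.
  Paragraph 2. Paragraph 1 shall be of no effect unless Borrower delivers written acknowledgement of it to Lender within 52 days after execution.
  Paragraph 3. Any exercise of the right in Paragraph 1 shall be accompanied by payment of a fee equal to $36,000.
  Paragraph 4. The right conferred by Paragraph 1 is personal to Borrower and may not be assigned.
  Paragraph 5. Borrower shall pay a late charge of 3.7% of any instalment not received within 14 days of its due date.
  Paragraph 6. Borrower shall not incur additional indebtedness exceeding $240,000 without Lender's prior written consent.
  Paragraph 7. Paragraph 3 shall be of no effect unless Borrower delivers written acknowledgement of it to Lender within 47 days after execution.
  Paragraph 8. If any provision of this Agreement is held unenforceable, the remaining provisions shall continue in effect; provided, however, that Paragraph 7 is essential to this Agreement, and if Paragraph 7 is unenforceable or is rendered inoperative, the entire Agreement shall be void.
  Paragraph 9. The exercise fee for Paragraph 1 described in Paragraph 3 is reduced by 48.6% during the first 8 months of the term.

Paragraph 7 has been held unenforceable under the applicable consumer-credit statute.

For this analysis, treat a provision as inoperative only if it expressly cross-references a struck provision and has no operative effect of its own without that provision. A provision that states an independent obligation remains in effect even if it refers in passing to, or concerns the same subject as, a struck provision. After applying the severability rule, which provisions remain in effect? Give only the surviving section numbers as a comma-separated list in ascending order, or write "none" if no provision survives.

none

Paragraph 7 is struck. Nothing else in the Agreement is defined by reference to Paragraph 7. Paragraph 8 makes Paragraph 7 an essential term, and Paragraph 7 is the provision held invalid; under Paragraph 8, the entire Agreement is therefore void. No provision of the Agreement survives.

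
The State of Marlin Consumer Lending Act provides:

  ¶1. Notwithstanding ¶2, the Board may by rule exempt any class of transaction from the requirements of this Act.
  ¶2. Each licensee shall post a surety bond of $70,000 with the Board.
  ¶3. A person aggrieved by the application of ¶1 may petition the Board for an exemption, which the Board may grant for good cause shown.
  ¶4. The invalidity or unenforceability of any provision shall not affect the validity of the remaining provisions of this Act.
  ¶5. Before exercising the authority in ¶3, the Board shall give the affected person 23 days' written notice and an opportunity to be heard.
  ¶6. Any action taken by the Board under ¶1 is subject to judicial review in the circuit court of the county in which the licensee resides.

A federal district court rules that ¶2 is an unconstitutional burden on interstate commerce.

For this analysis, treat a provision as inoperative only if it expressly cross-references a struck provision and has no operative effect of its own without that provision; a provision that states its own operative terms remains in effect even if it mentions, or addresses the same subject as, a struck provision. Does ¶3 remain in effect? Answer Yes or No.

¶2 is struck. Although ¶1 refers to ¶2, its operative terms do not depend on ¶2, so it remains in effect. Nothing else in the Act is defined by reference to ¶2. ¶4 is a severability clause and preserves every provision that can still be given independent effect. That leaves ¶1, ¶3, ¶4, ¶5, and ¶6 in effect. ¶3 is among the surviving provisions, so the answer is yes.

Yes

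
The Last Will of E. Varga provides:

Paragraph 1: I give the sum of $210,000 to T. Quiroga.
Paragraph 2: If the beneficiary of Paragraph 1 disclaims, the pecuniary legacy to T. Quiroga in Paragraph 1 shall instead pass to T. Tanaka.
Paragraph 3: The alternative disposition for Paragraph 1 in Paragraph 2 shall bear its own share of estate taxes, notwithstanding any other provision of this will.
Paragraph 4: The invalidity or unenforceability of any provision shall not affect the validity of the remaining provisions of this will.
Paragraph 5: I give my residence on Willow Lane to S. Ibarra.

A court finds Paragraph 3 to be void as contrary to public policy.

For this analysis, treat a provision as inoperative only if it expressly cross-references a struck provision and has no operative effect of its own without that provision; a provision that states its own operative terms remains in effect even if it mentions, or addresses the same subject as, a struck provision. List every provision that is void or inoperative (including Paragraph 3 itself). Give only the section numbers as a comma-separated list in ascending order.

Paragraph 3 is struck. Nothing else in the will is defined by reference to Paragraph 3. Paragraph 4 is a severability clause and preserves every provision that can still be given independent effect. Paragraph 1, Paragraph 2, Paragraph 4, and Paragraph 5 remain in effect.

3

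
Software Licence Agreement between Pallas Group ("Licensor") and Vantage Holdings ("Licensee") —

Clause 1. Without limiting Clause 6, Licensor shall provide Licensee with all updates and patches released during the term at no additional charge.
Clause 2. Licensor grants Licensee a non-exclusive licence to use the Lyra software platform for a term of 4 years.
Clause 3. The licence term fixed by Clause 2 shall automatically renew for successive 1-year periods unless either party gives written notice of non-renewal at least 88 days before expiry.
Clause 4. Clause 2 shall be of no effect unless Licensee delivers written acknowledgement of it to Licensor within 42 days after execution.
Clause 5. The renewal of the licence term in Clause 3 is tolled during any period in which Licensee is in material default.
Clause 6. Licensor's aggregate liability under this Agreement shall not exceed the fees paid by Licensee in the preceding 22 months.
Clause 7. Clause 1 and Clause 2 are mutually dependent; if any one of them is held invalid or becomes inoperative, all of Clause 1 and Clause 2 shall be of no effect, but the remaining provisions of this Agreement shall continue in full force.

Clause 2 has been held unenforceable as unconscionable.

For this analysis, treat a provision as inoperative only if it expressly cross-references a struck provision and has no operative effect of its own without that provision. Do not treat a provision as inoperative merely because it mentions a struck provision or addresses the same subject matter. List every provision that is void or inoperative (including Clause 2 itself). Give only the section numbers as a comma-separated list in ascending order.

Clause 2 is struck. Clause 3 operates only by reference to Clause 2, so it falls with Clause 2. Clause 4 merely fixes the acknowledgement condition for Clause 2; with Clause 2 gone it has nothing to operate on and falls away. Clause 5 has no operative effect of its own apart from Clause 3 and is therefore inoperative. Clause 7 declares Clause 1 and Clause 2 mutually dependent; since one of them has fallen, all of them are of no effect. That brings down Clause 1 as well. The remainder continues in force under Clause 7. The provisions still in force are Clause 6 and Clause 7.

1, 2, 3, 4, 5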